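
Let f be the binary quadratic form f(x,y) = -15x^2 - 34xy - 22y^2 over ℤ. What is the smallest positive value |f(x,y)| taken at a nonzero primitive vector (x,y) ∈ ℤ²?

translate: b→4 (≡34 mod 30), so (15,34,22)→(15,4,3)
flip: (15,4,3)→(3,-4,15)
translate: b→2 (≡-4 mod 6), so (3,-4,15)→(3,2,14)
reduced (well bottom): (3,2,14) with a≤c, −a<b≤a
well minimum |f| = |-3| = 3 (negative-definite)

3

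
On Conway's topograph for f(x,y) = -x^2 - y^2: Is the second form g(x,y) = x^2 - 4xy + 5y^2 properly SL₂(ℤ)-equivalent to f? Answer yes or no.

D₁ = -4, D₂ = -4
f is negative-definite; reduce −f:
−f: reduced (well bottom): (1,0,1) with a≤c, −a<b≤a
flip sign back: reduced form of f is (-1,0,-1)
g: translate: b→0 (≡-4 mod 2), so (1,-4,5)→(1,0,1)
g: reduced (well bottom): (1,0,1) with a≤c, −a<b≤a
reduced forms (-1, 0, -1) vs (1, 0, 1) ⇒ inequivalent

no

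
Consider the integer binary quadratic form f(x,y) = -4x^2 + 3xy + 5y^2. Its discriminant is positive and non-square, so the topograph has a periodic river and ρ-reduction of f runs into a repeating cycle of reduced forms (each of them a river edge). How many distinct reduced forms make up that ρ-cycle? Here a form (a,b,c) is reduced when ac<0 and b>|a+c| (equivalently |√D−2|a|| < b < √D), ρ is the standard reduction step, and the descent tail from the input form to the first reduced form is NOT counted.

D = 89, ⌊√D⌋ = 9
river: ρ → (5,7,-2)
river: ρ → (-2,9,1)
river: ρ → (1,9,-2)
river: ρ → (-2,7,5)
river: ρ → (5,3,-4)
river: ρ → (-4,5,4)
river: ρ → (4,3,-5)
river: ρ → (-5,7,2)
river: ρ → (2,9,-1)
river: ρ → (-1,9,2)
river: ρ → (2,7,-5)
river: ρ → (-5,3,4)
river: ρ → (4,5,-4)
river: ρ → (-4,3,5)
ρ-cycle length = 14 (tail of 0 descent steps not counted)

14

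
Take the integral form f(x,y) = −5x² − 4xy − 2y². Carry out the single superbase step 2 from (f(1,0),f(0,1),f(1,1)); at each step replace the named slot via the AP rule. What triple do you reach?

start (-5,-2,-11) = (f(1,0),f(0,1),f(1,1))
replace slot 2: 2·((-5)+(-11)) − (-2) = -30 → (-5,-30,-11)

-5,-30,-11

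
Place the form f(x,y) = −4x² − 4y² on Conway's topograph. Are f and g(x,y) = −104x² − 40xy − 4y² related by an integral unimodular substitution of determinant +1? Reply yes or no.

D₁ = -64, D₂ = -64
f is negative-definite; reduce −f:
−f: reduced (well bottom): (4,0,4) with a≤c, −a<b≤a
flip sign back: reduced form of f is (-4,0,-4)
g is negative-definite; reduce −g:
−g: flip: (104,40,4)→(4,-40,104)
−g: translate: b→0 (≡-40 mod 8), so (4,-40,104)→(4,0,4)
−g: reduced (well bottom): (4,0,4) with a≤c, −a<b≤a
flip sign back: reduced form of g is (-4,0,-4)
reduced forms (-4, 0, -4) vs (-4, 0, -4) ⇒ equivalent

yes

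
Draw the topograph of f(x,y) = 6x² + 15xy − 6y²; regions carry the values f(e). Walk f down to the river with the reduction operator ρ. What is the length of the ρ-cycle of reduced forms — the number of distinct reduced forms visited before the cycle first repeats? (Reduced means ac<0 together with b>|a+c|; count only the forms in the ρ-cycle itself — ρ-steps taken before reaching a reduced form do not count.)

D = 369, ⌊√D⌋ = 19
river: ρ → (-6,9,12)
river: ρ → (12,15,-3)
river: ρ → (-3,15,12)
river: ρ → (12,9,-6)
river: ρ → (-6,15,6)
river: ρ → (6,9,-12)
river: ρ → (-12,15,3)
river: ρ → (3,15,-12)
river: ρ → (-12,9,6)
river: ρ → (6,15,-6)
ρ-cycle length = 10 (tail of 0 descent steps not counted)

10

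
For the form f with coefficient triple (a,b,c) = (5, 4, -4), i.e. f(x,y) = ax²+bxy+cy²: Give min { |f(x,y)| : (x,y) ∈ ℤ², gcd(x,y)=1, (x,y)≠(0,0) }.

river: ρ → (-4,4,5)
river: ρ → (5,6,-3)
river: ρ → (-3,6,5)
river: ρ → (5,4,-4)
closes: descent 0, river 4
min |a| on river = 3

3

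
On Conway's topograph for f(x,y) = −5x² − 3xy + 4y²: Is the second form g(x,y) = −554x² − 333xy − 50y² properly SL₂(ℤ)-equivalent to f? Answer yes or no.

D₁ = 89, D₂ = 89
river cycle of f (length 14): (4, 3, -5), (-5, 7, 2), (2, 9, -1), (-1, 9, 2), (2, 7, -5), (-5, 3, 4), (4, 5, -4), (-4, 3, 5), (5, 7, -2), (-2, 9, 1), … (4 more)
river cycle of g (length 14): (-5, 7, 2), (2, 9, -1), (-1, 9, 2), (2, 7, -5), (-5, 3, 4), (4, 5, -4), (-4, 3, 5), (5, 7, -2), (-2, 9, 1), (1, 9, -2), … (4 more)
cycles coincide ⇒ equivalent

yes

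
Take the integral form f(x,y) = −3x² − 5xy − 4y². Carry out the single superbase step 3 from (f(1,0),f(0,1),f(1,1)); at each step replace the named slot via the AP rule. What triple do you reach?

start (-3,-4,-12) = (f(1,0),f(0,1),f(1,1))
replace slot 3: 2·((-3)+(-4)) − (-12) = -2 → (-3,-4,-2)

-3,-4,-2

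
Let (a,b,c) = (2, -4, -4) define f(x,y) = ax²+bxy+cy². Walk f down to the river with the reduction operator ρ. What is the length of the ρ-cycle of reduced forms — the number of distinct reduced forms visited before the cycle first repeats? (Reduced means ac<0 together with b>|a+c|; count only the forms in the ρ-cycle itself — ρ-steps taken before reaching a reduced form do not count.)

D = 48, ⌊√D⌋ = 6
descent: ρ → (-4,4,2)  [lands on river]
river: ρ → (2,4,-4)
ρ-cycle length = 2 (tail of 1 descent step not counted)

2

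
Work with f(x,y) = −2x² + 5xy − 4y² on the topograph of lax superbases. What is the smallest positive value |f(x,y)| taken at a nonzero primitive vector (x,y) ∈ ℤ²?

translate: b→-1 (≡-5 mod 4), so (2,-5,4)→(2,-1,1)
flip: (2,-1,1)→(1,1,2)
reduced (well bottom): (1,1,2) with a≤c, −a<b≤a
well minimum |f| = |-1| = 1 (negative-definite)

1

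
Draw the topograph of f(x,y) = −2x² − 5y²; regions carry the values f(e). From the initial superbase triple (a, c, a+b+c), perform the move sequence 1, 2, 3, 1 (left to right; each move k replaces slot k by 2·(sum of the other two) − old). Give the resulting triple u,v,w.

start (-2,-5,-7) = (f(1,0),f(0,1),f(1,1))
replace slot 1: 2·((-5)+(-7)) − (-2) = -22 → (-22,-5,-7)
replace slot 2: 2·((-22)+(-7)) − (-5) = -53 → (-22,-53,-7)
replace slot 3: 2·((-22)+(-53)) − (-7) = -143 → (-22,-53,-143)
replace slot 1: 2·((-53)+(-143)) − (-22) = -370 → (-370,-53,-143)

-370,-53,-143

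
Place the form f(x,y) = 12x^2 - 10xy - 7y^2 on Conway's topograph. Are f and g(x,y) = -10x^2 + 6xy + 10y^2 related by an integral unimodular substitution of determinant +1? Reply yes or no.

D₁ = 436, D₂ = 436
river cycle of f (length 30): (-7, 10, 12), (12, 14, -5), (-5, 16, 9), (9, 20, -1), (-1, 20, 9), (9, 16, -5), (-5, 14, 12), (12, 10, -7), (-7, 18, 4), (4, 14, -15), … (20 more)
river cycle of g (length 14): (10, 14, -6), (-6, 10, 14), (14, 18, -2), (-2, 18, 14), (14, 10, -6), (-6, 14, 10), (10, 6, -10), (-10, 14, 6), (6, 10, -14), (-14, 18, 2), … (4 more)
cycles differ ⇒ inequivalent

no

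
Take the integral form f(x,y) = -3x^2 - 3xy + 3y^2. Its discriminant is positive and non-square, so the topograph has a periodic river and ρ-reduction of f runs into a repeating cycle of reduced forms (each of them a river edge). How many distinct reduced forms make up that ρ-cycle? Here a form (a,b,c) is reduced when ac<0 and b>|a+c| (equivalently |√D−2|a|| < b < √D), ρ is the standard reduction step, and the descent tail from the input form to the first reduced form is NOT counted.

D = 45, ⌊√D⌋ = 6
descent: ρ → (3,3,-3)  [lands on river]
river: ρ → (-3,3,3)
ρ-cycle length = 2 (tail of 1 descent step not counted)

2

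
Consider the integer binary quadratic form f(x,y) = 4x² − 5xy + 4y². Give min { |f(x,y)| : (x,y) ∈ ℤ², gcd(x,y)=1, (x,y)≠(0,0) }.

translate: b→3 (≡-5 mod 8), so (4,-5,4)→(4,3,3)
flip: (4,3,3)→(3,-3,4)
translate: b→3 (≡-3 mod 6), so (3,-3,4)→(3,3,4)
reduced (well bottom): (3,3,4) with a≤c, −a<b≤a
well minimum = a = 3

3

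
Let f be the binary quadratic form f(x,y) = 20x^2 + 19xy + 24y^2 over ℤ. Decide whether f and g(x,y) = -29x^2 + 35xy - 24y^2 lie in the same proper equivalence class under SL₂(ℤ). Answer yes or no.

D₁ = -1559, D₂ = -1559
f: reduced (well bottom): (20,19,24) with a≤c, −a<b≤a
g is negative-definite; reduce −g:
−g: translate: b→23 (≡-35 mod 58), so (29,-35,24)→(29,23,18)
−g: flip: (29,23,18)→(18,-23,29)
−g: translate: b→13 (≡-23 mod 36), so (18,-23,29)→(18,13,24)
−g: reduced (well bottom): (18,13,24) with a≤c, −a<b≤a
flip sign back: reduced form of g is (-18,-13,-24)
reduced forms (20, 19, 24) vs (-18, -13, -24) ⇒ inequivalent

no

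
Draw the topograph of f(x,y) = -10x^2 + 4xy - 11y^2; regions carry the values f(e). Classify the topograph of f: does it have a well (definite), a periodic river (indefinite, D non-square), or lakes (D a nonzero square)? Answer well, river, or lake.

D = b²−4ac = 4² − 4·(-10)·(-11) = -424
D < 0 ⇒ definite ⇒ every region one sign ⇒ single well

well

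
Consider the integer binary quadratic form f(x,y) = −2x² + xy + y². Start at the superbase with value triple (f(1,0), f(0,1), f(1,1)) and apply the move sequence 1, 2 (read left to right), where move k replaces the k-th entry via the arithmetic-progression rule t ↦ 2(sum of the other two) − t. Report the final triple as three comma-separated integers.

start (-2,1,0) = (f(1,0),f(0,1),f(1,1))
replace slot 1: 2·(1+0) − (-2) = 4 → (4,1,0)
replace slot 2: 2·(4+0) − 1 = 7 → (4,7,0)

4,7,0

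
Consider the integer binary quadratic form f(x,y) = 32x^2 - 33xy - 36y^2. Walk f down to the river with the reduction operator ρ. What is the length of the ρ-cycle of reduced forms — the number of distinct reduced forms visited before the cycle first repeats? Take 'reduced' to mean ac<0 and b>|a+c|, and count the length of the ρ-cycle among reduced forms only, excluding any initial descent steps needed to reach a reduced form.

D = 5697, ⌊√D⌋ = 75
descent: ρ → (-36,33,32)  [lands on river]
river: ρ → (32,31,-37)
river: ρ → (-37,43,26)
river: ρ → (26,61,-19)
river: ρ → (-19,53,38)
river: ρ → (38,23,-34)
river: ρ → (-34,45,27)
river: ρ → (27,63,-16)
river: ρ → (-16,65,23)
river: ρ → (23,73,-4)
river: ρ → (-4,71,41)
river: ρ → (41,11,-34)
river: ρ → (-34,57,18)
river: ρ → (18,51,-43)
river: ρ → (-43,35,26)
river: ρ → (26,69,-9)
river: ρ → (-9,75,2)
river: ρ → (2,73,-46)
river: ρ → (-46,19,29)
river: ρ → (29,39,-36)
ρ-cycle length = 20 (tail of 1 descent step not counted)

20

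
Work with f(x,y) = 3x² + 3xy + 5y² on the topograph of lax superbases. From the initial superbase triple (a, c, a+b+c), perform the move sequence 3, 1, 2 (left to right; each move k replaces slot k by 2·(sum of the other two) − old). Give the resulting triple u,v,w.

start (3,5,11) = (f(1,0),f(0,1),f(1,1))
replace slot 3: 2·(3+5) − 11 = 5 → (3,5,5)
replace slot 1: 2·(5+5) − 3 = 17 → (17,5,5)
replace slot 2: 2·(17+5) − 5 = 39 → (17,39,5)

17,39,5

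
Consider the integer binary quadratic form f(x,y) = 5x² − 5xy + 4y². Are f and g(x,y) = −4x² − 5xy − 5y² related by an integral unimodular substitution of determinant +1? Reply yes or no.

D₁ = -55, D₂ = -55
f: translate: b→5 (≡-5 mod 10), so (5,-5,4)→(5,5,4)
f: flip: (5,5,4)→(4,-5,5)
f: translate: b→3 (≡-5 mod 8), so (4,-5,5)→(4,3,4)
f: reduced (well bottom): (4,3,4) with a≤c, −a<b≤a
g is negative-definite; reduce −g:
−g: translate: b→-3 (≡5 mod 8), so (4,5,5)→(4,-3,4)
−g: flip: (4,-3,4)→(4,3,4)
−g: reduced (well bottom): (4,3,4) with a≤c, −a<b≤a
flip sign back: reduced form of g is (-4,-3,-4)
reduced forms (4, 3, 4) vs (-4, -3, -4) ⇒ inequivalent

no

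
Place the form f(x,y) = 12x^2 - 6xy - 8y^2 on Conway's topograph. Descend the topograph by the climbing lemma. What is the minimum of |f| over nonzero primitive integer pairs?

descent: ρ → (-8,6,12)  [lands on river]
river: ρ → (12,18,-2)
river: ρ → (-2,18,12)
river: ρ → (12,6,-8)
river: ρ → (-8,10,10)
river: ρ → (10,10,-8)
closes: descent 1, river 6
min |a| on river = 2

2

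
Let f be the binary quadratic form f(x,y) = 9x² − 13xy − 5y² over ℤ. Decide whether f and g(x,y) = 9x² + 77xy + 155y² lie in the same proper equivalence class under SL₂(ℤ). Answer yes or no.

D₁ = 349, D₂ = 349
river cycle of f (length 18): (-5, 13, 9), (9, 5, -9), (-9, 13, 5), (5, 17, -3), (-3, 13, 15), (15, 17, -1), (-1, 17, 15), (15, 13, -3), (-3, 17, 5), (5, 13, -9), … (8 more)
river cycle of g (length 18): (9, 5, -9), (-9, 13, 5), (5, 17, -3), (-3, 13, 15), (15, 17, -1), (-1, 17, 15), (15, 13, -3), (-3, 17, 5), (5, 13, -9), (-9, 5, 9), … (8 more)
cycles coincide ⇒ equivalent

yes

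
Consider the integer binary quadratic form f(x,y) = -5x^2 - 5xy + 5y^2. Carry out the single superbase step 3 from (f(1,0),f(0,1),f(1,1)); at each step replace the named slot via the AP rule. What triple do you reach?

start (-5,5,-5) = (f(1,0),f(0,1),f(1,1))
replace slot 3: 2·((-5)+5) − (-5) = 5 → (-5,5,5)

-5,5,5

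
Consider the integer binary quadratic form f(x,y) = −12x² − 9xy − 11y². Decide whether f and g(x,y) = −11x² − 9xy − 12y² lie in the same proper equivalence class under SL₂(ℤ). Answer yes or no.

D₁ = -447, D₂ = -447
f is negative-definite; reduce −f:
−f: flip: (12,9,11)→(11,-9,12)
−f: reduced (well bottom): (11,-9,12) with a≤c, −a<b≤a
flip sign back: reduced form of f is (-11,9,-12)
g is negative-definite; reduce −g:
−g: reduced (well bottom): (11,9,12) with a≤c, −a<b≤a
flip sign back: reduced form of g is (-11,-9,-12)
reduced forms (-11, 9, -12) vs (-11, -9, -12) ⇒ inequivalent

no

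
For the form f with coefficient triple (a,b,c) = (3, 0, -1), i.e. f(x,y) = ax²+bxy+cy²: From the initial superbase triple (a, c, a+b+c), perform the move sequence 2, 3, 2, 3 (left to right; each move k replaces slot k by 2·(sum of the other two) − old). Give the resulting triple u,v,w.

start (3,-1,2) = (f(1,0),f(0,1),f(1,1))
replace slot 2: 2·(3+2) − (-1) = 11 → (3,11,2)
replace slot 3: 2·(3+11) − 2 = 26 → (3,11,26)
replace slot 2: 2·(3+26) − 11 = 47 → (3,47,26)
replace slot 3: 2·(3+47) − 26 = 74 → (3,47,74)

3,47,74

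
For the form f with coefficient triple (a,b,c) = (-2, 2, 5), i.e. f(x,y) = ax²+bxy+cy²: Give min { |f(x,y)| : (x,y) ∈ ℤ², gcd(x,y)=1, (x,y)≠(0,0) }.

descent: ρ → (5,-2,-2)
descent: ρ → (-2,6,1)  [lands on river]
river: ρ → (1,6,-2)
closes: descent 2, river 2
min |a| on river = 1

1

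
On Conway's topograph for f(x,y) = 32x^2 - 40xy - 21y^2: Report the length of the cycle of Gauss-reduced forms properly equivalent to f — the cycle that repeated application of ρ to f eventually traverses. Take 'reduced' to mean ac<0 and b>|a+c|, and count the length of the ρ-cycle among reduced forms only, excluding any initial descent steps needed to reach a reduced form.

D = 4288, ⌊√D⌋ = 65
descent: ρ → (-21,40,32)  [lands on river]
river: ρ → (32,24,-29)
river: ρ → (-29,34,27)
river: ρ → (27,20,-36)
river: ρ → (-36,52,11)
river: ρ → (11,58,-21)
river: ρ → (-21,26,43)
river: ρ → (43,60,-4)
river: ρ → (-4,60,43)
river: ρ → (43,26,-21)
river: ρ → (-21,58,11)
river: ρ → (11,52,-36)
river: ρ → (-36,20,27)
river: ρ → (27,34,-29)
river: ρ → (-29,24,32)
river: ρ → (32,40,-21)
river: ρ → (-21,44,28)
river: ρ → (28,12,-37)
river: ρ → (-37,62,3)
river: ρ → (3,64,-16)
river: ρ → (-16,64,3)
river: ρ → (3,62,-37)
river: ρ → (-37,12,28)
river: ρ → (28,44,-21)
ρ-cycle length = 24 (tail of 1 descent step not counted)

24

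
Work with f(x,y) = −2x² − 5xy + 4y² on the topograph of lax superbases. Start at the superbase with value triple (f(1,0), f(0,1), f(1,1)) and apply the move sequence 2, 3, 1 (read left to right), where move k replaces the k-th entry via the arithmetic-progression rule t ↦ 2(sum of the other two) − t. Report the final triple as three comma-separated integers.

start (-2,4,-3) = (f(1,0),f(0,1),f(1,1))
replace slot 2: 2·((-2)+(-3)) − 4 = -14 → (-2,-14,-3)
replace slot 3: 2·((-2)+(-14)) − (-3) = -29 → (-2,-14,-29)
replace slot 1: 2·((-14)+(-29)) − (-2) = -84 → (-84,-14,-29)

-84,-14,-29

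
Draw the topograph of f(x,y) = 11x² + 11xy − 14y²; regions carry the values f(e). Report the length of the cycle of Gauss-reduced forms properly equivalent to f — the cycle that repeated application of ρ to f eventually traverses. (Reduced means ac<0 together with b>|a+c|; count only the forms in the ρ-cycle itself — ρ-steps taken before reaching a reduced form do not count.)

D = 737, ⌊√D⌋ = 27
river: ρ → (-14,17,8)
river: ρ → (8,15,-16)
river: ρ → (-16,17,7)
river: ρ → (7,25,-4)
river: ρ → (-4,23,13)
river: ρ → (13,3,-14)
river: ρ → (-14,25,2)
river: ρ → (2,27,-1)
river: ρ → (-1,27,2)
river: ρ → (2,25,-14)
river: ρ → (-14,3,13)
river: ρ → (13,23,-4)
river: ρ → (-4,25,7)
river: ρ → (7,17,-16)
river: ρ → (-16,15,8)
river: ρ → (8,17,-14)
river: ρ → (-14,11,11)
river: ρ → (11,11,-14)
ρ-cycle length = 18 (tail of 0 descent steps not counted)

18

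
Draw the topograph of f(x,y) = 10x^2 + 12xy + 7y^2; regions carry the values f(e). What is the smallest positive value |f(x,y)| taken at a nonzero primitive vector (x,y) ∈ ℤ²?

translate: b→-8 (≡12 mod 20), so (10,12,7)→(10,-8,5)
flip: (10,-8,5)→(5,8,10)
translate: b→-2 (≡8 mod 10), so (5,8,10)→(5,-2,7)
reduced (well bottom): (5,-2,7) with a≤c, −a<b≤a
well minimum = a = 5

5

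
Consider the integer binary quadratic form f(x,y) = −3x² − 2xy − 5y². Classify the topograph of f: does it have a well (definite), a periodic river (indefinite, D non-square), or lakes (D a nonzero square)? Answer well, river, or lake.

D = b²−4ac = (-2)² − 4·(-3)·(-5) = -56
D < 0 ⇒ definite ⇒ every region one sign ⇒ single well

well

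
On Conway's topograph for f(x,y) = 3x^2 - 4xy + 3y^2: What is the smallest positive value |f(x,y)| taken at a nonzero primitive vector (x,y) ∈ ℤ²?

translate: b→2 (≡-4 mod 6), so (3,-4,3)→(3,2,2)
flip: (3,2,2)→(2,-2,3)
translate: b→2 (≡-2 mod 4), so (2,-2,3)→(2,2,3)
reduced (well bottom): (2,2,3) with a≤c, −a<b≤a
well minimum = a = 2

2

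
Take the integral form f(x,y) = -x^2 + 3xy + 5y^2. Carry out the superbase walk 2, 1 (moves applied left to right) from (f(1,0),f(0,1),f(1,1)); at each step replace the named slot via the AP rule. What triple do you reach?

start (-1,5,7) = (f(1,0),f(0,1),f(1,1))
replace slot 2: 2·((-1)+7) − 5 = 7 → (-1,7,7)
replace slot 1: 2·(7+7) − (-1) = 29 → (29,7,7)

29,7,7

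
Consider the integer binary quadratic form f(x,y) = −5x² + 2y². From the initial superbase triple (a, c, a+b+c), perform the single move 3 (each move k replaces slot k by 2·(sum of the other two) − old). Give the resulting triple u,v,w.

start (-5,2,-3) = (f(1,0),f(0,1),f(1,1))
replace slot 3: 2·((-5)+2) − (-3) = -3 → (-5,2,-3)

-5,2,-3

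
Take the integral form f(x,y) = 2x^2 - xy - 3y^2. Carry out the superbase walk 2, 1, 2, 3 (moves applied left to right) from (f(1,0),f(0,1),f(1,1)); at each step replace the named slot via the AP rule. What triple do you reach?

start (2,-3,-2) = (f(1,0),f(0,1),f(1,1))
replace slot 2: 2·(2+(-2)) − (-3) = 3 → (2,3,-2)
replace slot 1: 2·(3+(-2)) − 2 = 0 → (0,3,-2)
replace slot 2: 2·(0+(-2)) − 3 = -7 → (0,-7,-2)
replace slot 3: 2·(0+(-7)) − (-2) = -12 → (0,-7,-12)

0,-7,-12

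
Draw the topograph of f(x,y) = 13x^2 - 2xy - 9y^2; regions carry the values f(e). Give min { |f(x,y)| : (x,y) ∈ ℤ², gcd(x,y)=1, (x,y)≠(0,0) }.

descent: ρ → (-9,20,2)  [lands on river]
river: ρ → (2,20,-9)
river: ρ → (-9,16,6)
river: ρ → (6,20,-3)
river: ρ → (-3,16,18)
river: ρ → (18,20,-1)
river: ρ → (-1,20,18)
river: ρ → (18,16,-3)
river: ρ → (-3,20,6)
river: ρ → (6,16,-9)
closes: descent 1, river 10
min |a| on river = 1

1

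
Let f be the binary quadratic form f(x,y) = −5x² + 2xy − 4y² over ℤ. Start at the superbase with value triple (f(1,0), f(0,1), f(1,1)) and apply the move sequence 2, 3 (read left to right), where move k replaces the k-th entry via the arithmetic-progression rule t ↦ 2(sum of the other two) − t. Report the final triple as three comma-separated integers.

start (-5,-4,-7) = (f(1,0),f(0,1),f(1,1))
replace slot 2: 2·((-5)+(-7)) − (-4) = -20 → (-5,-20,-7)
replace slot 3: 2·((-5)+(-20)) − (-7) = -43 → (-5,-20,-43)

-5,-20,-43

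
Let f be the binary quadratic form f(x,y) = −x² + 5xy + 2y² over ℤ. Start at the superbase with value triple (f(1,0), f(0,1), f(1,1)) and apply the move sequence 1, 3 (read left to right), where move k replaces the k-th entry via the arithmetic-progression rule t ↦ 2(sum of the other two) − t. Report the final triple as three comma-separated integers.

start (-1,2,6) = (f(1,0),f(0,1),f(1,1))
replace slot 1: 2·(2+6) − (-1) = 17 → (17,2,6)
replace slot 3: 2·(17+2) − 6 = 32 → (17,2,32)

17,2,32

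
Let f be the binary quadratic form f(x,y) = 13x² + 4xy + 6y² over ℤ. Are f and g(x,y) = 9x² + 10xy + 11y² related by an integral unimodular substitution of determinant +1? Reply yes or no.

D₁ = -296, D₂ = -296
f: flip: (13,4,6)→(6,-4,13)
f: reduced (well bottom): (6,-4,13) with a≤c, −a<b≤a
g: translate: b→-8 (≡10 mod 18), so (9,10,11)→(9,-8,10)
g: reduced (well bottom): (9,-8,10) with a≤c, −a<b≤a
reduced forms (6, -4, 13) vs (9, -8, 10) ⇒ inequivalent

no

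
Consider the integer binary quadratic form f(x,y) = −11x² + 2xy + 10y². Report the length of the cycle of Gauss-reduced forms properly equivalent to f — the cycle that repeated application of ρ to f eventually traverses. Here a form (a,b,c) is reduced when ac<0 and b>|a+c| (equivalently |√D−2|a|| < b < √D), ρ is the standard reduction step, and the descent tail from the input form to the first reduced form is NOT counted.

D = 444, ⌊√D⌋ = 21
river: ρ → (10,18,-3)
river: ρ → (-3,18,10)
river: ρ → (10,2,-11)
river: ρ → (-11,20,1)
river: ρ → (1,20,-11)
river: ρ → (-11,2,10)
ρ-cycle length = 6 (tail of 0 descent steps not counted)

6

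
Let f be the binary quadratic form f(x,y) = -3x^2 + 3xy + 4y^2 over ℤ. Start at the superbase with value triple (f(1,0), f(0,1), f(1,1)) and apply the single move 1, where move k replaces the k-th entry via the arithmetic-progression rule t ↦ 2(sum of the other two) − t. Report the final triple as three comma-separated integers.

start (-3,4,4) = (f(1,0),f(0,1),f(1,1))
replace slot 1: 2·(4+4) − (-3) = 19 → (19,4,4)

19,4,4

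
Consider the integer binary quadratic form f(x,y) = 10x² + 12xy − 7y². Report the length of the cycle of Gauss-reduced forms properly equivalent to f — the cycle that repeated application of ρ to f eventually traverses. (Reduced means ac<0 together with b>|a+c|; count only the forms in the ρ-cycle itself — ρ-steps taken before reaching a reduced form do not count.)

D = 424, ⌊√D⌋ = 20
river: ρ → (-7,16,6)
river: ρ → (6,20,-1)
river: ρ → (-1,20,6)
river: ρ → (6,16,-7)
river: ρ → (-7,12,10)
river: ρ → (10,8,-9)
river: ρ → (-9,10,9)
river: ρ → (9,8,-10)
river: ρ → (-10,12,7)
river: ρ → (7,16,-6)
river: ρ → (-6,20,1)
river: ρ → (1,20,-6)
river: ρ → (-6,16,7)
river: ρ → (7,12,-10)
river: ρ → (-10,8,9)
river: ρ → (9,10,-9)
river: ρ → (-9,8,10)
river: ρ → (10,12,-7)
ρ-cycle length = 18 (tail of 0 descent steps not counted)

18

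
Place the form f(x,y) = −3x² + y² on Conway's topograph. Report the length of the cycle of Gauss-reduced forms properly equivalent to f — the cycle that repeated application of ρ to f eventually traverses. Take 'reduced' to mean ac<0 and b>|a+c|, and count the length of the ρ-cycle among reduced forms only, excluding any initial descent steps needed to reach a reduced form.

D = 12, ⌊√D⌋ = 3
descent: ρ → (1,2,-2)  [lands on river]
river: ρ → (-2,2,1)
ρ-cycle length = 2 (tail of 1 descent step not counted)

2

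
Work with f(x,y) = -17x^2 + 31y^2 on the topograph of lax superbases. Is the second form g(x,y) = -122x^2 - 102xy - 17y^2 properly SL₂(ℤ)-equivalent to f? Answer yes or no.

D₁ = 2108, D₂ = 2108
river cycle of f (length 8): (-17, 34, 14), (14, 22, -29), (-29, 36, 7), (7, 34, -34), (-34, 34, 7), (7, 36, -29), (-29, 22, 14), (14, 34, -17)
river cycle of g (length 8): (-17, 34, 14), (14, 22, -29), (-29, 36, 7), (7, 34, -34), (-34, 34, 7), (7, 36, -29), (-29, 22, 14), (14, 34, -17)
cycles coincide ⇒ equivalent

yes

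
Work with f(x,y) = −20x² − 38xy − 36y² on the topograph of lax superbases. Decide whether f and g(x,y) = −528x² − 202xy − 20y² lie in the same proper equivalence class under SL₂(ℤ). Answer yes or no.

D₁ = -1436, D₂ = -1436
f is negative-definite; reduce −f:
−f: translate: b→-2 (≡38 mod 40), so (20,38,36)→(20,-2,18)
−f: flip: (20,-2,18)→(18,2,20)
−f: reduced (well bottom): (18,2,20) with a≤c, −a<b≤a
flip sign back: reduced form of f is (-18,-2,-20)
g is negative-definite; reduce −g:
−g: flip: (528,202,20)→(20,-202,528)
−g: translate: b→-2 (≡-202 mod 40), so (20,-202,528)→(20,-2,18)
−g: flip: (20,-2,18)→(18,2,20)
−g: reduced (well bottom): (18,2,20) with a≤c, −a<b≤a
flip sign back: reduced form of g is (-18,-2,-20)
reduced forms (-18, -2, -20) vs (-18, -2, -20) ⇒ equivalent

yes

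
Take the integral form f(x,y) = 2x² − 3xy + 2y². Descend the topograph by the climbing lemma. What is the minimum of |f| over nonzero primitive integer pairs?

translate: b→1 (≡-3 mod 4), so (2,-3,2)→(2,1,1)
flip: (2,1,1)→(1,-1,2)
translate: b→1 (≡-1 mod 2), so (1,-1,2)→(1,1,2)
reduced (well bottom): (1,1,2) with a≤c, −a<b≤a
well minimum = a = 1

1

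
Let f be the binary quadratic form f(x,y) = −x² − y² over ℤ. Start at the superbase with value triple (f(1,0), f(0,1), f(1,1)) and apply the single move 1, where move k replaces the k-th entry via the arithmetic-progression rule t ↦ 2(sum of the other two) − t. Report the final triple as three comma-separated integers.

start (-1,-1,-2) = (f(1,0),f(0,1),f(1,1))
replace slot 1: 2·((-1)+(-2)) − (-1) = -5 → (-5,-1,-2)

-5,-1,-2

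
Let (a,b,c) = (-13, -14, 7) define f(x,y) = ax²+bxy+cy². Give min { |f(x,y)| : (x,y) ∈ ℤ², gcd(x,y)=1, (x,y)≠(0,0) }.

descent: ρ → (7,14,-13)  [lands on river]
river: ρ → (-13,12,8)
river: ρ → (8,20,-5)
river: ρ → (-5,20,8)
river: ρ → (8,12,-13)
river: ρ → (-13,14,7)
closes: descent 1, river 6
min |a| on river = 5

5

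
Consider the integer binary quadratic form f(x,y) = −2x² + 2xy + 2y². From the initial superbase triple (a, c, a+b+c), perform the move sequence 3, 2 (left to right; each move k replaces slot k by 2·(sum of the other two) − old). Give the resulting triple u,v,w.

start (-2,2,2) = (f(1,0),f(0,1),f(1,1))
replace slot 3: 2·((-2)+2) − 2 = -2 → (-2,2,-2)
replace slot 2: 2·((-2)+(-2)) − 2 = -10 → (-2,-10,-2)

-2,-10,-2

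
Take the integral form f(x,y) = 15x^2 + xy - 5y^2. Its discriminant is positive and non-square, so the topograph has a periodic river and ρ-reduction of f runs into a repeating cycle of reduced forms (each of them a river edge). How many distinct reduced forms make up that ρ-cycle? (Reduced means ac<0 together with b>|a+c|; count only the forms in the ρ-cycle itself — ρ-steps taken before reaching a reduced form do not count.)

D = 301, ⌊√D⌋ = 17
descent: ρ → (-5,9,11)  [lands on river]
river: ρ → (11,13,-3)
river: ρ → (-3,17,1)
river: ρ → (1,17,-3)
river: ρ → (-3,13,11)
river: ρ → (11,9,-5)
river: ρ → (-5,11,9)
river: ρ → (9,7,-7)
river: ρ → (-7,7,9)
river: ρ → (9,11,-5)
ρ-cycle length = 10 (tail of 1 descent step not counted)

10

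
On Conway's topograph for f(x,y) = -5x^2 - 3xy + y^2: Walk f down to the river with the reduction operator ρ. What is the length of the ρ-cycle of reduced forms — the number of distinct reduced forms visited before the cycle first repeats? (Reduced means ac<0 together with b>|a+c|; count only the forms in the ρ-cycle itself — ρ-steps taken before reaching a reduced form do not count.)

D = 29, ⌊√D⌋ = 5
descent: ρ → (1,5,-1)  [lands on river]
river: ρ → (-1,5,1)
ρ-cycle length = 2 (tail of 1 descent step not counted)

2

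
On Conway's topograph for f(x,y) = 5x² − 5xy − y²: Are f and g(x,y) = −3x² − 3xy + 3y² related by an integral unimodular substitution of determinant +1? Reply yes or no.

D₁ = 45, D₂ = 45
river cycle of f (length 2): (-1, 5, 5), (5, 5, -1)
river cycle of g (length 2): (3, 3, -3), (-3, 3, 3)
cycles differ ⇒ inequivalent

no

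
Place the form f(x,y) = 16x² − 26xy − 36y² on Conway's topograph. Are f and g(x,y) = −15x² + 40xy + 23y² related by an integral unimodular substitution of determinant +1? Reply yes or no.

D₁ = 2980, D₂ = 2980
river cycle of f (length 18): (-36, 26, 16), (16, 38, -24), (-24, 10, 30), (30, 50, -4), (-4, 54, 4), (4, 50, -30), (-30, 10, 24), (24, 38, -16), (-16, 26, 36), (36, 46, -6), … (8 more)
river cycle of g (length 14): (23, 52, -3), (-3, 50, 40), (40, 30, -13), (-13, 48, 13), (13, 30, -40), (-40, 50, 3), (3, 52, -23), (-23, 40, 15), (15, 50, -8), (-8, 46, 27), … (4 more)
cycles differ ⇒ inequivalent

no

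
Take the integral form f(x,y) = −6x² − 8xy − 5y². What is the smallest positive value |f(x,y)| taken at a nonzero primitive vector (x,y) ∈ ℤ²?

translate: b→-4 (≡8 mod 12), so (6,8,5)→(6,-4,3)
flip: (6,-4,3)→(3,4,6)
translate: b→-2 (≡4 mod 6), so (3,4,6)→(3,-2,5)
reduced (well bottom): (3,-2,5) with a≤c, −a<b≤a
well minimum |f| = |-3| = 3 (negative-definite)

3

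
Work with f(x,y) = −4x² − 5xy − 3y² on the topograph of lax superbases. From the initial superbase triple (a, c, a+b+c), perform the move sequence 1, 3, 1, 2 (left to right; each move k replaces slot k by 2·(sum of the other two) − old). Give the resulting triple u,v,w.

start (-4,-3,-12) = (f(1,0),f(0,1),f(1,1))
replace slot 1: 2·((-3)+(-12)) − (-4) = -26 → (-26,-3,-12)
replace slot 3: 2·((-26)+(-3)) − (-12) = -46 → (-26,-3,-46)
replace slot 1: 2·((-3)+(-46)) − (-26) = -72 → (-72,-3,-46)
replace slot 2: 2·((-72)+(-46)) − (-3) = -233 → (-72,-233,-46)

-72,-233,-46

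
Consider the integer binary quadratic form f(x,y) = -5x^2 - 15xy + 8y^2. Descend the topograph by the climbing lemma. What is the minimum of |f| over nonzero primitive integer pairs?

descent: ρ → (8,15,-5)  [lands on river]
river: ρ → (-5,15,8)
river: ρ → (8,17,-3)
river: ρ → (-3,19,2)
river: ρ → (2,17,-12)
river: ρ → (-12,7,7)
river: ρ → (7,7,-12)
river: ρ → (-12,17,2)
river: ρ → (2,19,-3)
river: ρ → (-3,17,8)
closes: descent 1, river 10
min |a| on river = 2

2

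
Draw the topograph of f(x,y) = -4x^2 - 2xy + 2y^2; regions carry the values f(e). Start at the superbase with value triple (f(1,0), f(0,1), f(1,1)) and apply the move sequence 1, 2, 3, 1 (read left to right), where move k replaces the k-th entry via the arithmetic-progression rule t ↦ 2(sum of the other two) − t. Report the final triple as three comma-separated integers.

start (-4,2,-4) = (f(1,0),f(0,1),f(1,1))
replace slot 1: 2·(2+(-4)) − (-4) = 0 → (0,2,-4)
replace slot 2: 2·(0+(-4)) − 2 = -10 → (0,-10,-4)
replace slot 3: 2·(0+(-10)) − (-4) = -16 → (0,-10,-16)
replace slot 1: 2·((-10)+(-16)) − 0 = -52 → (-52,-10,-16)

-52,-10,-16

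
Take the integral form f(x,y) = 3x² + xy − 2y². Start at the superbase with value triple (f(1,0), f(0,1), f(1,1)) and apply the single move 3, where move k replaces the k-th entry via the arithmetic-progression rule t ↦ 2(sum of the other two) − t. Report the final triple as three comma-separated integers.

start (3,-2,2) = (f(1,0),f(0,1),f(1,1))
replace slot 3: 2·(3+(-2)) − 2 = 0 → (3,-2,0)

3,-2,0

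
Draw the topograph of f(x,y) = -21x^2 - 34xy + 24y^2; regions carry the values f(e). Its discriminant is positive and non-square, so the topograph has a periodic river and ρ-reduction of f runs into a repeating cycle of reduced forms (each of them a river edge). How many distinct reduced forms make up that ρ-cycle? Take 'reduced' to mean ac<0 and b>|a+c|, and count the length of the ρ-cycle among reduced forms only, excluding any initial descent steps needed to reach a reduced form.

D = 3172, ⌊√D⌋ = 56
descent: ρ → (24,34,-21)  [lands on river]
river: ρ → (-21,50,8)
river: ρ → (8,46,-33)
river: ρ → (-33,20,21)
river: ρ → (21,22,-32)
river: ρ → (-32,42,11)
river: ρ → (11,46,-24)
river: ρ → (-24,50,7)
river: ρ → (7,48,-31)
river: ρ → (-31,14,24)
ρ-cycle length = 10 (tail of 1 descent step not counted)

10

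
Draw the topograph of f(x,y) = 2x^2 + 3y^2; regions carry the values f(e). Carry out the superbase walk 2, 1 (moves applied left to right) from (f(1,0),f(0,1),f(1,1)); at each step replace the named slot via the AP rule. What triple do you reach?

start (2,3,5) = (f(1,0),f(0,1),f(1,1))
replace slot 2: 2·(2+5) − 3 = 11 → (2,11,5)
replace slot 1: 2·(11+5) − 2 = 30 → (30,11,5)

30,11,5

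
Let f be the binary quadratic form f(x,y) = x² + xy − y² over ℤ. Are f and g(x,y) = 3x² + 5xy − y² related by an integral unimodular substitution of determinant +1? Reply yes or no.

D₁ = 5, D₂ = 37
discriminants differ ⇒ not SL₂(ℤ)-equivalent

no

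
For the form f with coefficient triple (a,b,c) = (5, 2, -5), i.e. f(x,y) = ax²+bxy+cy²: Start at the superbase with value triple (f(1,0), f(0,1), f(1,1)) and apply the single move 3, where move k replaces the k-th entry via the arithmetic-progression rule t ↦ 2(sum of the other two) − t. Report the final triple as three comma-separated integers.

start (5,-5,2) = (f(1,0),f(0,1),f(1,1))
replace slot 3: 2·(5+(-5)) − 2 = -2 → (5,-5,-2)

5,-5,-2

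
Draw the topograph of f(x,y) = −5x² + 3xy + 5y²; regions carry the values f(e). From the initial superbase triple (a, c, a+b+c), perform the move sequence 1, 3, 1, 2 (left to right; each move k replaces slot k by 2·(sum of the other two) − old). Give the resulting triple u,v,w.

start (-5,5,3) = (f(1,0),f(0,1),f(1,1))
replace slot 1: 2·(5+3) − (-5) = 21 → (21,5,3)
replace slot 3: 2·(21+5) − 3 = 49 → (21,5,49)
replace slot 1: 2·(5+49) − 21 = 87 → (87,5,49)
replace slot 2: 2·(87+49) − 5 = 267 → (87,267,49)

87,267,49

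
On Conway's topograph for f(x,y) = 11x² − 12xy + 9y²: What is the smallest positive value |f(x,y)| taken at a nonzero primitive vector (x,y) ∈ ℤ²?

translate: b→10 (≡-12 mod 22), so (11,-12,9)→(11,10,8)
flip: (11,10,8)→(8,-10,11)
translate: b→6 (≡-10 mod 16), so (8,-10,11)→(8,6,9)
reduced (well bottom): (8,6,9) with a≤c, −a<b≤a
well minimum = a = 8

8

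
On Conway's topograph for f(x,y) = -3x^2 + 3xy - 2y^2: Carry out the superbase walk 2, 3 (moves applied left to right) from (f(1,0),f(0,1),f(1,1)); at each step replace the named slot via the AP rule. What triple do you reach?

start (-3,-2,-2) = (f(1,0),f(0,1),f(1,1))
replace slot 2: 2·((-3)+(-2)) − (-2) = -8 → (-3,-8,-2)
replace slot 3: 2·((-3)+(-8)) − (-2) = -20 → (-3,-8,-20)

-3,-8,-20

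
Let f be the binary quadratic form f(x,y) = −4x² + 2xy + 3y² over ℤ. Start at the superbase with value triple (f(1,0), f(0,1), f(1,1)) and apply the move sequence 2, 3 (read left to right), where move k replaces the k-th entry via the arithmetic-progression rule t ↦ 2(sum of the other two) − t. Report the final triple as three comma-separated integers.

start (-4,3,1) = (f(1,0),f(0,1),f(1,1))
replace slot 2: 2·((-4)+1) − 3 = -9 → (-4,-9,1)
replace slot 3: 2·((-4)+(-9)) − 1 = -27 → (-4,-9,-27)

-4,-9,-27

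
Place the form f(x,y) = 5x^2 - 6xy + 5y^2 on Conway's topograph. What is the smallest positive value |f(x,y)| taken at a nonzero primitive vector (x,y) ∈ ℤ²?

translate: b→4 (≡-6 mod 10), so (5,-6,5)→(5,4,4)
flip: (5,4,4)→(4,-4,5)
translate: b→4 (≡-4 mod 8), so (4,-4,5)→(4,4,5)
reduced (well bottom): (4,4,5) with a≤c, −a<b≤a
well minimum = a = 4

4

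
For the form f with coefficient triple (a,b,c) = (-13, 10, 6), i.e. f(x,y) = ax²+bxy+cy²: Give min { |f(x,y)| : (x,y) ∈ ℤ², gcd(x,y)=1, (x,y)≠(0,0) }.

river: ρ → (6,14,-9)
river: ρ → (-9,4,11)
river: ρ → (11,18,-2)
river: ρ → (-2,18,11)
river: ρ → (11,4,-9)
river: ρ → (-9,14,6)
river: ρ → (6,10,-13)
river: ρ → (-13,16,3)
river: ρ → (3,20,-1)
river: ρ → (-1,20,3)
river: ρ → (3,16,-13)
river: ρ → (-13,10,6)
closes: descent 0, river 12
min |a| on river = 1

1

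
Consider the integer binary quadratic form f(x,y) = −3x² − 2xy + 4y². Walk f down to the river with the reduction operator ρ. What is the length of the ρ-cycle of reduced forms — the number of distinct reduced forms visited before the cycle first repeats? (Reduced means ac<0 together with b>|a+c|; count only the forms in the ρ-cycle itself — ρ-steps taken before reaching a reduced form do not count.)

D = 52, ⌊√D⌋ = 7
descent: ρ → (4,2,-3)  [lands on river]
river: ρ → (-3,4,3)
river: ρ → (3,2,-4)
river: ρ → (-4,6,1)
river: ρ → (1,6,-4)
river: ρ → (-4,2,3)
river: ρ → (3,4,-3)
river: ρ → (-3,2,4)
river: ρ → (4,6,-1)
river: ρ → (-1,6,4)
ρ-cycle length = 10 (tail of 1 descent step not counted)

10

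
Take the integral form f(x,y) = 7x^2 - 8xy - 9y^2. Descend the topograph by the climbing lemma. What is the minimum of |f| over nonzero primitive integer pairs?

descent: ρ → (-9,8,7)  [lands on river]
river: ρ → (7,6,-10)
river: ρ → (-10,14,3)
river: ρ → (3,16,-5)
river: ρ → (-5,14,6)
river: ρ → (6,10,-9)
closes: descent 1, river 6
min |a| on river = 3

3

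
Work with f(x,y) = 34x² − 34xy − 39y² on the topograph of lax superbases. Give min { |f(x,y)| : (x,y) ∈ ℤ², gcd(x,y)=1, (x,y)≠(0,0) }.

descent: ρ → (-39,34,34)  [lands on river]
river: ρ → (34,34,-39)
river: ρ → (-39,44,29)
river: ρ → (29,72,-11)
river: ρ → (-11,60,65)
river: ρ → (65,70,-6)
river: ρ → (-6,74,41)
river: ρ → (41,8,-39)
river: ρ → (-39,70,10)
river: ρ → (10,70,-39)
river: ρ → (-39,8,41)
river: ρ → (41,74,-6)
river: ρ → (-6,70,65)
river: ρ → (65,60,-11)
river: ρ → (-11,72,29)
river: ρ → (29,44,-39)
closes: descent 1, river 16
min |a| on river = 6

6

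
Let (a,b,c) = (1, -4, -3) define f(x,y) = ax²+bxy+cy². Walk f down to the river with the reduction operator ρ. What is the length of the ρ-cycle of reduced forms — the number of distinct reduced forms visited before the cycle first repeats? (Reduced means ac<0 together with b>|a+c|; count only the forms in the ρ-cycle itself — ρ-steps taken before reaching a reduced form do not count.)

D = 28, ⌊√D⌋ = 5
descent: ρ → (-3,4,1)  [lands on river]
river: ρ → (1,4,-3)
river: ρ → (-3,2,2)
river: ρ → (2,2,-3)
ρ-cycle length = 4 (tail of 1 descent step not counted)

4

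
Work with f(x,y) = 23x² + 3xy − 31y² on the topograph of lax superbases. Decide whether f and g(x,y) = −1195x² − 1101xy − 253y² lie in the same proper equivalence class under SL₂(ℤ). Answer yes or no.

D₁ = 2861, D₂ = 2861
river cycle of f (length 26): (23, 49, -5), (-5, 51, 13), (13, 53, -1), (-1, 53, 13), (13, 51, -5), (-5, 49, 23), (23, 43, -11), (-11, 45, 19), (19, 31, -25), (-25, 19, 25), … (16 more)
river cycle of g (length 26): (-5, 51, 13), (13, 53, -1), (-1, 53, 13), (13, 51, -5), (-5, 49, 23), (23, 43, -11), (-11, 45, 19), (19, 31, -25), (-25, 19, 25), (25, 31, -19), … (16 more)
cycles coincide ⇒ equivalent

yes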